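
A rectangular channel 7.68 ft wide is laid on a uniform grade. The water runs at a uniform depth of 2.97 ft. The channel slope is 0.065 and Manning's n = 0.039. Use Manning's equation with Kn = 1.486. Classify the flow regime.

supercritical

Flow area A = b·y = 7.68 × 2.97 = 22.81 ft². Wetted perimeter P = b + 2y = 7.68 + 2×2.97 = 13.62 ft.
Hydraulic radius R = A/P = 22.81/13.62 = 1.675 ft.
V = (1.486/n) R^(2/3) √S = (1.486/0.039) × 1.675^(2/3) × √0.065 = 13.7 ft/s. Hydraulic depth D_h = A/T = 22.81/7.68 = 2.97 ft.
Froude number Fr = V/√(g·D_h) = 13.7/√(32.2×2.97) = 1.4, which is greater than 1, so the flow is supercritical.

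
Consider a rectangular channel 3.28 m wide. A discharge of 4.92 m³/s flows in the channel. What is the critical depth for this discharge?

y_c = 0.612 m

For a rectangular channel, critical depth y_c = (q²/g)^(1/3) where q = Q/b = 4.92/3.28 = 1.5 m²/s.
So y_c = (1.5²/9.81)^(1/3) = 0.612 m.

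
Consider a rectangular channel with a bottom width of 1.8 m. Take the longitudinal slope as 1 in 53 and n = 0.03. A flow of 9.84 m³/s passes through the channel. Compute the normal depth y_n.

Manning's equation rearranged: A R^(2/3) = nQ / (1·√S) = 0.03 × 9.84 / (√0.01887) = 2.149.
At y = 1.33 m: A R^(2/3) = 1.581 — low.
At y = 2.17 m: A R^(2/3) = 2.889 — high.
At y = 1.7 m: A R^(2/3) = 2.149 — matches.

y_n = 1.7 m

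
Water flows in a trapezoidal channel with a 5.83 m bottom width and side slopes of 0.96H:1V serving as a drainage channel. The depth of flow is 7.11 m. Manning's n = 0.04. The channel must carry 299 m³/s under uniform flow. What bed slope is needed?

S = 0.0033

With bottom width b = 5.83 m and side slope z = 0.96: A = (b + zy)y = (5.83 + 0.96×7.11)×7.11 = 89.98 m²; P = b + 2y√(1+z²) = 5.83 + 2×7.11×1.386 = 25.54 m.
Hydraulic radius R = A/P = 89.98/25.54 = 3.523 m.
From Manning's equation, S = [nQ / (1 A R^(2/3))]² = [0.04 × 299 / (1 × 89.98 × 3.523^(2/3))]² = 0.0033.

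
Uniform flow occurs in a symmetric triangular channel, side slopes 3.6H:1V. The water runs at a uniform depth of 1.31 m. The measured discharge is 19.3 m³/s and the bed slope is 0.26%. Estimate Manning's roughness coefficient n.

For a triangular section with side slope z = 3.6: A = zy² = 3.6×1.31² = 6.178 m²; P = 2y√(1+z²) = 2×1.31×3.736 = 9.789 m.
Hydraulic radius R = A/P = 6.178/9.789 = 0.6311 m.
Rearranging Manning's equation: n = (1/Q) A R^(2/3) S^(1/2) = (1/19.3) × 6.178 × 0.6311^(2/3) × √0.0026 = 0.012.

n = 0.012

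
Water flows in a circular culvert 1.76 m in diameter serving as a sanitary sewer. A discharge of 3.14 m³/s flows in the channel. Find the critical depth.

y_c = 0.876 m

At critical depth, Q² T / (g A³) = 1, i.e. A³/T = Q²/g = 3.14²/9.81 = 1.005.
At y = 0.949 m: A³/T = 1.364 — high.
At y = 0.619 m: A³/T = 0.2652 — low.
At y = 0.876 m: A³/T = 1.005 — ≈ 1.005.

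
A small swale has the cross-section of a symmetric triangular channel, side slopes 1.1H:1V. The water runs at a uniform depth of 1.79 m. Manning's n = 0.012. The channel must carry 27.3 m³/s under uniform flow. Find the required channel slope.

S = 0.015

For a triangular section with side slope z = 1.1: A = zy² = 1.1×1.79² = 3.525 m²; P = 2y√(1+z²) = 2×1.79×1.487 = 5.322 m.
Hydraulic radius R = A/P = 3.525/5.322 = 0.6622 m.
From Manning's equation, S = [nQ / (1 A R^(2/3))]² = [0.012 × 27.3 / (1 × 3.525 × 0.6622^(2/3))]² = 0.015.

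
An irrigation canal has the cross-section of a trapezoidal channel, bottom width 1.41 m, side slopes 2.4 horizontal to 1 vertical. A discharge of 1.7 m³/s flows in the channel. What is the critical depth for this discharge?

At critical depth, Q² T / (g A³) = 1, i.e. A³/T = Q²/g = 1.7²/9.81 = 0.2946.
Try y = 0.496 m: A³/T = 0.566 — high.
Try y = 0.31 m: A³/T = 0.1027 — low.
Try y = 0.416 m: A³/T = 0.2952 — matches.

y_c = 0.416 m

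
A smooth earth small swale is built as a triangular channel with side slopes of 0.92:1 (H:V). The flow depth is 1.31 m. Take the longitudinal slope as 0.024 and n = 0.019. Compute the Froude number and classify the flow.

supercritical

For a triangular section with side slope z = 0.92: A = zy² = 0.92×1.31² = 1.579 m²; P = 2y√(1+z²) = 2×1.31×1.359 = 3.56 m.
Hydraulic radius R = A/P = 1.579/3.56 = 0.4435 m.
V = (1/n) R^(2/3) √S = (1/0.019) × 0.4435^(2/3) × √0.024 = 4.742 m/s. Hydraulic depth D_h = A/T = 1.579/2.41 = 0.655 m.
Froude number Fr = V/√(g·D_h) = 4.742/√(9.81×0.655) = 1.87, which is greater than 1, so the flow is supercritical.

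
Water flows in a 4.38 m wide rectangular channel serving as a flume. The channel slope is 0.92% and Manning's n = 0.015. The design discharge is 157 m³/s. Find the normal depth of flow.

Manning's equation rearranged: A R^(2/3) = nQ / (1·√S) = 0.015 × 157 / (√0.0092) = 24.55.
Try y = 3.8 m: A R^(2/3) = 20.72 — short.
Try y = 5.49 m: A R^(2/3) = 32.42 — over.
Try y = 4.36 m: A R^(2/3) = 24.55 — close enough.

y_n = 4.36 m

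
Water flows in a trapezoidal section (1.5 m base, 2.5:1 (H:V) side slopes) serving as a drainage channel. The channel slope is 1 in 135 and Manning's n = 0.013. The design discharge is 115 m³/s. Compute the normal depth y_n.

Manning's equation rearranged: A R^(2/3) = nQ / (1·√S) = 0.013 × 115 / (√0.007407) = 17.37.
Trying y = 1.72 m: A R^(2/3) = 9.484 — too small.
Trying y = 2.51 m: A R^(2/3) = 23.24 — too large.
Trying y = 2.22 m: A R^(2/3) = 17.31 — matches.

y_n = 2.22 m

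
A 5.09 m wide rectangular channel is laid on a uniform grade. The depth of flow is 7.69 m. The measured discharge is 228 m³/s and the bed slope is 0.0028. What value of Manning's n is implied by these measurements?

n = 0.014

Flow area A = b·y = 5.09 × 7.69 = 39.14 m². Wetted perimeter P = b + 2y = 5.09 + 2×7.69 = 20.47 m.
Hydraulic radius R = A/P = 39.14/20.47 = 1.912 m.
Rearranging Manning's equation: n = (1/Q) A R^(2/3) S^(1/2) = (1/228) × 39.14 × 1.912^(2/3) × √0.0028 = 0.014.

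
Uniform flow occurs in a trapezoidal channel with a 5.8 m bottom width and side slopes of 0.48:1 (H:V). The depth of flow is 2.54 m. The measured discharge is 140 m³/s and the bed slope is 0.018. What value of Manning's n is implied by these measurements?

n = 0.023

With bottom width b = 5.8 m and side slope z = 0.48: A = (b + zy)y = (5.8 + 0.48×2.54)×2.54 = 17.83 m²; P = b + 2y√(1+z²) = 5.8 + 2×2.54×1.109 = 11.43 m.
Hydraulic radius R = A/P = 17.83/11.43 = 1.559 m.
Rearranging Manning's equation: n = (1/Q) A R^(2/3) S^(1/2) = (1/140) × 17.83 × 1.559^(2/3) × √0.018 = 0.023.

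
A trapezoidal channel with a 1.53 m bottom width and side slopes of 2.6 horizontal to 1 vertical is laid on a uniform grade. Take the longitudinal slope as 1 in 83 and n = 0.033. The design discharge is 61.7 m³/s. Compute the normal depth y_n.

y_n = 2.25 m

Manning's equation rearranged: A R^(2/3) = nQ / (1·√S) = 0.033 × 61.7 / (√0.01205) = 18.55.
At y = 2.8 m: A R^(2/3) = 31.46 — high.
At y = 1.61 m: A R^(2/3) = 8.428 — low.
At y = 2.25 m: A R^(2/3) = 18.55 — close enough.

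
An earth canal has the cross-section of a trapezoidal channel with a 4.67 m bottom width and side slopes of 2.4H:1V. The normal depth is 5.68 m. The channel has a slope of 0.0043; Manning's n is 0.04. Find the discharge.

With bottom width b = 4.67 m and side slope z = 2.4: A = (b + zy)y = (4.67 + 2.4×5.68)×5.68 = 104 m²; P = b + 2y√(1+z²) = 4.67 + 2×5.68×2.6 = 34.21 m.
Hydraulic radius R = A/P = 104/34.21 = 3.039 m.
Manning's equation: Q = (1/n) A R^(2/3) S^(1/2) = (1/0.04) × 104 × 3.039^(2/3) × 0.0043^(1/2) = 358 m³/s.

Q = 358 m³/s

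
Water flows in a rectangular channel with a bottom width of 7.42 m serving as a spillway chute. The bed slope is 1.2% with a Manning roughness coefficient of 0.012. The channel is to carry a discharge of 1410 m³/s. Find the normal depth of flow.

Manning's equation rearranged: A R^(2/3) = nQ / (1·√S) = 0.012 × 1410 / (√0.012) = 154.5.
Try y = 9.34 m: A R^(2/3) = 132.9 — short.
Try y = 11.6 m: A R^(2/3) = 171.4 — over.
Try y = 10.6 m: A R^(2/3) = 154.3 — ≈ 154.5.

y_n = 10.6 m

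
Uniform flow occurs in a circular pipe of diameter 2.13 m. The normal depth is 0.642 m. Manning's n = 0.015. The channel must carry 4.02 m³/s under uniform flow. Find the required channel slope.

S = 0.017

For a circular section of diameter D = 2.13 m at depth y = 0.642 m, the central angle is θ = 2 arccos(1 − 2y/D) = 2.325 rad. Then A = (D²/8)(θ − sin θ) = 0.9049 m² and P = Dθ/2 = 2.476 m.
Hydraulic radius R = A/P = 0.9049/2.476 = 0.3655 m.
From Manning's equation, S = [nQ / (1 A R^(2/3))]² = [0.015 × 4.02 / (1 × 0.9049 × 0.3655^(2/3))]² = 0.017.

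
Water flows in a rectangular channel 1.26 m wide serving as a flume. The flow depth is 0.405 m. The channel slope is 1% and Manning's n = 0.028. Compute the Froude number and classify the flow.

Flow area A = b·y = 1.26 × 0.405 = 0.5103 m². Wetted perimeter P = b + 2y = 1.26 + 2×0.405 = 2.07 m.
Hydraulic radius R = A/P = 0.5103/2.07 = 0.2465 m.
V = (1/n) R^(2/3) √S = (1/0.028) × 0.2465^(2/3) × √0.01 = 1.404 m/s. Hydraulic depth D_h = A/T = 0.5103/1.26 = 0.405 m.
Froude number Fr = V/√(g·D_h) = 1.404/√(9.81×0.405) = 0.704, which is less than 1, so the flow is subcritical.

subcritical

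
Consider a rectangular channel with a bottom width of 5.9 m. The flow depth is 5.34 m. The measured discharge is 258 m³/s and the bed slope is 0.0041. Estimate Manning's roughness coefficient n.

n = 0.012

Flow area A = b·y = 5.9 × 5.34 = 31.51 m². Wetted perimeter P = b + 2y = 5.9 + 2×5.34 = 16.58 m.
Hydraulic radius R = A/P = 31.51/16.58 = 1.9 m.
Rearranging Manning's equation: n = (1/Q) A R^(2/3) S^(1/2) = (1/258) × 31.51 × 1.9^(2/3) × √0.0041 = 0.012.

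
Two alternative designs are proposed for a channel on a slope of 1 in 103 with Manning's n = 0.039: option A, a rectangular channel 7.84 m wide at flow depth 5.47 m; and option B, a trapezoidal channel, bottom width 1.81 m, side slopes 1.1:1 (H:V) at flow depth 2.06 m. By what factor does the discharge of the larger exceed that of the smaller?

Channel A: Flow area A = b·y = 7.84 × 5.47 = 42.88 m². Wetted perimeter P = b + 2y = 7.84 + 2×5.47 = 18.78 m. Hydraulic radius R = A/P = 42.88/18.78 = 2.284 m. Q_A = (1/0.039)·42.88·2.284^(2/3)·√0.009709 = 187.9 m³/s.
Channel B: With bottom width b = 1.81 m and side slope z = 1.1: A = (b + zy)y = (1.81 + 1.1×2.06)×2.06 = 8.397 m²; P = b + 2y√(1+z²) = 1.81 + 2×2.06×1.487 = 7.935 m. Hydraulic radius R = A/P = 8.397/7.935 = 1.058 m. Q_B = (1/0.039)·8.397·1.058^(2/3)·√0.009709 = 22.03 m³/s.
The larger discharge is 187.9 m³/s and the smaller is 22.03 m³/s; the ratio is 8.53.

8.53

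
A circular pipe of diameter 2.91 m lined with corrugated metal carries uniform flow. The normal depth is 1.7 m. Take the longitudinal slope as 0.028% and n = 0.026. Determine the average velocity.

V = 0.553 m/s

For a circular section of diameter D = 2.91 m at depth y = 1.7 m, the central angle is θ = 2 arccos(1 − 2y/D) = 3.48 rad. Then A = (D²/8)(θ − sin θ) = 4.035 m² and P = Dθ/2 = 5.063 m.
Hydraulic radius R = A/P = 4.035/5.063 = 0.7969 m.
From Manning's equation, V = (1/n) R^(2/3) S^(1/2) = (1/0.026) × 0.7969^(2/3) × 0.00028^(1/2) = 0.553 m/s.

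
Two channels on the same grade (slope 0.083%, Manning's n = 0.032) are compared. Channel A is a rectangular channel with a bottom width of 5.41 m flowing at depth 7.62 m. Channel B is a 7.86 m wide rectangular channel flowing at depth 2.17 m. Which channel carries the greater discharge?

channel A

Channel A: Flow area A = b·y = 5.41 × 7.62 = 41.22 m². Wetted perimeter P = b + 2y = 5.41 + 2×7.62 = 20.65 m. Hydraulic radius R = A/P = 41.22/20.65 = 1.996 m. Q_A = (1/0.032)·41.22·1.996^(2/3)·√0.00083 = 58.84 m³/s.
Channel B: Flow area A = b·y = 7.86 × 2.17 = 17.06 m². Wetted perimeter P = b + 2y = 7.86 + 2×2.17 = 12.2 m. Hydraulic radius R = A/P = 17.06/12.2 = 1.398 m. Q_B = (1/0.032)·17.06·1.398^(2/3)·√0.00083 = 19.2 m³/s.
Q_A = 58.84 m³/s vs Q_B = 19.2 m³/s, so channel A carries more.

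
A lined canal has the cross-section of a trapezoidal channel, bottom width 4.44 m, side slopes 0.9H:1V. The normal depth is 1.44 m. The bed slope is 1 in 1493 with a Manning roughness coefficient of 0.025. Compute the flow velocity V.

With bottom width b = 4.44 m and side slope z = 0.9: A = (b + zy)y = (4.44 + 0.9×1.44)×1.44 = 8.26 m²; P = b + 2y√(1+z²) = 4.44 + 2×1.44×1.345 = 8.315 m.
Hydraulic radius R = A/P = 8.26/8.315 = 0.9934 m.
From Manning's equation, V = (1/n) R^(2/3) S^(1/2) = (1/0.025) × 0.9934^(2/3) × 0.0006698^(1/2) = 1.03 m/s.

V = 1.03 m/s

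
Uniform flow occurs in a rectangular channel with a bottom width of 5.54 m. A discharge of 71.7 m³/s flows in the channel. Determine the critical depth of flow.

For a rectangular channel, critical depth y_c = (q²/g)^(1/3) where q = Q/b = 71.7/5.54 = 12.94 m²/s.
So y_c = (12.94²/9.81)^(1/3) = 2.58 m.

y_c = 2.58 m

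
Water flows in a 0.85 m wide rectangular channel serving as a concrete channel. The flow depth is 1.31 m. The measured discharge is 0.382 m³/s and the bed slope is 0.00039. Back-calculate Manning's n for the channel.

n = 0.027

Flow area A = b·y = 0.85 × 1.31 = 1.113 m². Wetted perimeter P = b + 2y = 0.85 + 2×1.31 = 3.47 m.
Hydraulic radius R = A/P = 1.113/3.47 = 0.3209 m.
Rearranging Manning's equation: n = (1/Q) A R^(2/3) S^(1/2) = (1/0.382) × 1.113 × 0.3209^(2/3) × √0.00039 = 0.027.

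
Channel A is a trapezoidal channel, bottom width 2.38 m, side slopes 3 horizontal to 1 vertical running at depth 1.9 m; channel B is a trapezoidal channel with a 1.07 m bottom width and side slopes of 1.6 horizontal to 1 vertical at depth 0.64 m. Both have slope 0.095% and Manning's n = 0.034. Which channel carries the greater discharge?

channel A

Channel A: With bottom width b = 2.38 m and side slope z = 3: A = (b + zy)y = (2.38 + 3×1.9)×1.9 = 15.35 m²; P = b + 2y√(1+z²) = 2.38 + 2×1.9×3.162 = 14.4 m. Hydraulic radius R = A/P = 15.35/14.4 = 1.066 m. Q_A = (1/0.034)·15.35·1.066^(2/3)·√0.00095 = 14.53 m³/s.
Channel B: With bottom width b = 1.07 m and side slope z = 1.6: A = (b + zy)y = (1.07 + 1.6×0.64)×0.64 = 1.34 m²; P = b + 2y√(1+z²) = 1.07 + 2×0.64×1.887 = 3.485 m. Hydraulic radius R = A/P = 1.34/3.485 = 0.3845 m. Q_B = (1/0.034)·1.34·0.3845^(2/3)·√0.00095 = 0.6424 m³/s.
Q_A = 14.53 m³/s vs Q_B = 0.6424 m³/s, so channel A carries more.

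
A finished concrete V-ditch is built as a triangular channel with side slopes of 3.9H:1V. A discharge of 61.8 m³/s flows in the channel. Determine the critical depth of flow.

At critical depth, Q² T / (g A³) = 1, i.e. A³/T = Q²/g = 61.8²/9.81 = 389.3.
At y = 1.61 m: A³/T = 82.27 — short.
At y = 2.58 m: A³/T = 869.4 — over.
At y = 2.2 m: A³/T = 391.9 — ≈ 389.3.

y_c = 2.2 m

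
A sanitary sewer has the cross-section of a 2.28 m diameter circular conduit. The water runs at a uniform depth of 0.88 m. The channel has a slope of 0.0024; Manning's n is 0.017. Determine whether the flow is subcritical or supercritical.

For a circular section of diameter D = 2.28 m at depth y = 0.88 m, the central angle is θ = 2 arccos(1 − 2y/D) = 2.681 rad. Then A = (D²/8)(θ − sin θ) = 1.454 m² and P = Dθ/2 = 3.057 m.
Hydraulic radius R = A/P = 1.454/3.057 = 0.4756 m.
V = (1/n) R^(2/3) √S = (1/0.017) × 0.4756^(2/3) × √0.0024 = 1.756 m/s. Hydraulic depth D_h = A/T = 1.454/2.22 = 0.6549 m.
Froude number Fr = V/√(g·D_h) = 1.756/√(9.81×0.6549) = 0.693, which is less than 1, so the flow is subcritical.

subcritical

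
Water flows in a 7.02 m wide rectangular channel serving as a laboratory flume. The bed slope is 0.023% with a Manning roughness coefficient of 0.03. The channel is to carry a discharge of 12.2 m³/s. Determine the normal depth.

y_n = 2.62 m

Manning's equation rearranged: A R^(2/3) = nQ / (1·√S) = 0.03 × 12.2 / (√0.00023) = 24.13.
Try y = 2.84 m: A R^(2/3) = 26.93 — over.
Try y = 2.09 m: A R^(2/3) = 17.57 — short.
Try y = 2.62 m: A R^(2/3) = 24.1 — ≈ 24.13.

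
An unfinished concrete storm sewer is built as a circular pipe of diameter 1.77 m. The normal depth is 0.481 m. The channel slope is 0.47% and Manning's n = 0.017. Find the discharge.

For a circular section of diameter D = 1.77 m at depth y = 0.481 m, the central angle is θ = 2 arccos(1 − 2y/D) = 2.193 rad. Then A = (D²/8)(θ − sin θ) = 0.5409 m² and P = Dθ/2 = 1.941 m.
Hydraulic radius R = A/P = 0.5409/1.941 = 0.2786 m.
Manning's equation: Q = (1/n) A R^(2/3) S^(1/2) = (1/0.017) × 0.5409 × 0.2786^(2/3) × 0.0047^(1/2) = 0.931 m³/s.

Q = 0.931 m³/s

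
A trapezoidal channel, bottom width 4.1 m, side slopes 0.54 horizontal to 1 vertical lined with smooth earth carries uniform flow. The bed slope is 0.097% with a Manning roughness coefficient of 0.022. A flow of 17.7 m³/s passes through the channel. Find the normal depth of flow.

Manning's equation rearranged: A R^(2/3) = nQ / (1·√S) = 0.022 × 17.7 / (√0.00097) = 12.5.
Trying y = 1.83 m: A R^(2/3) = 10.09 — low.
Trying y = 2.31 m: A R^(2/3) = 14.87 — high.
Trying y = 2.08 m: A R^(2/3) = 12.48 — close enough.

y_n = 2.08 m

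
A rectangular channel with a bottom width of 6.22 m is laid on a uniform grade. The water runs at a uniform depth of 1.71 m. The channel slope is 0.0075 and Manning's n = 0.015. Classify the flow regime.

Flow area A = b·y = 6.22 × 1.71 = 10.64 m². Wetted perimeter P = b + 2y = 6.22 + 2×1.71 = 9.64 m.
Hydraulic radius R = A/P = 10.64/9.64 = 1.103 m.
V = (1/n) R^(2/3) √S = (1/0.015) × 1.103^(2/3) × √0.0075 = 6.165 m/s. Hydraulic depth D_h = A/T = 10.64/6.22 = 1.71 m.
Froude number Fr = V/√(g·D_h) = 6.165/√(9.81×1.71) = 1.51, which is greater than 1, so the flow is supercritical.

supercritical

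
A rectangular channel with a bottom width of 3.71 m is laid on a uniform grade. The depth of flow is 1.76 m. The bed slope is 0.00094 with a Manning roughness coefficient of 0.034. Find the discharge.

Flow area A = b·y = 3.71 × 1.76 = 6.53 m². Wetted perimeter P = b + 2y = 3.71 + 2×1.76 = 7.23 m.
Hydraulic radius R = A/P = 6.53/7.23 = 0.9031 m.
Manning's equation: Q = (1/n) A R^(2/3) S^(1/2) = (1/0.034) × 6.53 × 0.9031^(2/3) × 0.00094^(1/2) = 5.5 m³/s.

Q = 5.5 m³/s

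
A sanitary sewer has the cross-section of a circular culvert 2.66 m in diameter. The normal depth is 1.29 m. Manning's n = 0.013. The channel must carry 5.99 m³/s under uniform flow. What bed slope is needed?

S = 0.0015

For a circular section of diameter D = 2.66 m at depth y = 1.29 m, the central angle is θ = 2 arccos(1 − 2y/D) = 3.081 rad. Then A = (D²/8)(θ − sin θ) = 2.672 m² and P = Dθ/2 = 4.098 m.
Hydraulic radius R = A/P = 2.672/4.098 = 0.652 m.
From Manning's equation, S = [nQ / (1 A R^(2/3))]² = [0.013 × 5.99 / (1 × 2.672 × 0.652^(2/3))]² = 0.0015.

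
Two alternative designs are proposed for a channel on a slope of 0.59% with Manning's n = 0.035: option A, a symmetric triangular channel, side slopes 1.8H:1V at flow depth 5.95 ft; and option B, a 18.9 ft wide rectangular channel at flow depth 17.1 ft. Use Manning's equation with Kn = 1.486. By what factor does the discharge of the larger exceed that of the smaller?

8.94

Channel A: For a triangular section with side slope z = 1.8: A = zy² = 1.8×5.95² = 63.72 ft²; P = 2y√(1+z²) = 2×5.95×2.059 = 24.5 ft. Hydraulic radius R = A/P = 63.72/24.5 = 2.601 ft. Q_A = (1.486/0.035)·63.72·2.601^(2/3)·√0.0059 = 393 ft³/s.
Channel B: Flow area A = b·y = 18.9 × 17.1 = 323.2 ft². Wetted perimeter P = b + 2y = 18.9 + 2×17.1 = 53.1 ft. Hydraulic radius R = A/P = 323.2/53.1 = 6.086 ft. Q_B = (1.486/0.035)·323.2·6.086^(2/3)·√0.0059 = 3514 ft³/s.
The larger discharge is 3514 ft³/s and the smaller is 393 ft³/s; the ratio is 8.94.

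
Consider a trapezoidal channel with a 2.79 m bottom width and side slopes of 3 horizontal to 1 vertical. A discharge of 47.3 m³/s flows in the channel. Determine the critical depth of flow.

At critical depth, Q² T / (g A³) = 1, i.e. A³/T = Q²/g = 47.3²/9.81 = 228.1.
Trying y = 2 m: A³/T = 367.4 — too large.
Trying y = 1.47 m: A³/T = 102.1 — too small.
Trying y = 1.79 m: A³/T = 230.3 — matches.

y_c = 1.79 m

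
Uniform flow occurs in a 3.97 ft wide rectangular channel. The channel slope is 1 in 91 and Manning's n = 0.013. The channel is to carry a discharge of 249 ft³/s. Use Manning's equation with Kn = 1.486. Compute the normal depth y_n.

y_n = 4.27 ft

Manning's equation rearranged: A R^(2/3) = nQ / (1.486·√S) = 0.013 × 249 / (1.486 × √0.01099) = 20.78.
At y = 5.4 ft: A R^(2/3) = 27.48 — high.
At y = 4.27 ft: A R^(2/3) = 20.76 — close enough.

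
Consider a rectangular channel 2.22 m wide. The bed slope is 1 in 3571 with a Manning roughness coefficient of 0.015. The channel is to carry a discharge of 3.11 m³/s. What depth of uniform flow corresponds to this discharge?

Manning's equation rearranged: A R^(2/3) = nQ / (1·√S) = 0.015 × 3.11 / (√0.00028) = 2.788.
Try y = 1.38 m: A R^(2/3) = 2.216 — short.
Try y = 2.01 m: A R^(2/3) = 3.568 — over.
Try y = 1.65 m: A R^(2/3) = 2.787 — close enough.

y_n = 1.65 m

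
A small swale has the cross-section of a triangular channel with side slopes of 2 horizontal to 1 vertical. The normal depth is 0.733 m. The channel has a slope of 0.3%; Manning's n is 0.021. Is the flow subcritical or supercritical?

For a triangular section with side slope z = 2: A = zy² = 2×0.733² = 1.075 m²; P = 2y√(1+z²) = 2×0.733×2.236 = 3.278 m.
Hydraulic radius R = A/P = 1.075/3.278 = 0.3278 m.
V = (1/n) R^(2/3) √S = (1/0.021) × 0.3278^(2/3) × √0.003 = 1.24 m/s. Hydraulic depth D_h = A/T = 1.075/2.932 = 0.3665 m.
Froude number Fr = V/√(g·D_h) = 1.24/√(9.81×0.3665) = 0.654, which is less than 1, so the flow is subcritical.

subcritical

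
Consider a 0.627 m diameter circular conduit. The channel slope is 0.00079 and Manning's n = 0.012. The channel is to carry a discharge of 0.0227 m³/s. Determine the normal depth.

y_n = 0.139 m

Manning's equation rearranged: A R^(2/3) = nQ / (1·√S) = 0.012 × 0.0227 / (√0.00079) = 0.009692.
Trying y = 0.172 m: A R^(2/3) = 0.01477 — over.
Trying y = 0.0982 m: A R^(2/3) = 0.00477 — short.
Trying y = 0.139 m: A R^(2/3) = 0.009674 — ≈ 0.009692.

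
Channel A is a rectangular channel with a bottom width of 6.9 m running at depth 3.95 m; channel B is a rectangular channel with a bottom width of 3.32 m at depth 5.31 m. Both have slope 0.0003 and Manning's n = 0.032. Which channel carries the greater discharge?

Channel A: Flow area A = b·y = 6.9 × 3.95 = 27.26 m². Wetted perimeter P = b + 2y = 6.9 + 2×3.95 = 14.8 m. Hydraulic radius R = A/P = 27.26/14.8 = 1.842 m. Q_A = (1/0.032)·27.26·1.842^(2/3)·√0.0003 = 22.16 m³/s.
Channel B: Flow area A = b·y = 3.32 × 5.31 = 17.63 m². Wetted perimeter P = b + 2y = 3.32 + 2×5.31 = 13.94 m. Hydraulic radius R = A/P = 17.63/13.94 = 1.265 m. Q_B = (1/0.032)·17.63·1.265^(2/3)·√0.0003 = 11.16 m³/s.
Q_A = 22.16 m³/s vs Q_B = 11.16 m³/s, so channel A carries more.

channel A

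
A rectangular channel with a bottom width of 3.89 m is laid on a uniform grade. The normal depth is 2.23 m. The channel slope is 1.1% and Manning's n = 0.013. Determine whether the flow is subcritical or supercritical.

supercritical

Flow area A = b·y = 3.89 × 2.23 = 8.675 m². Wetted perimeter P = b + 2y = 3.89 + 2×2.23 = 8.35 m.
Hydraulic radius R = A/P = 8.675/8.35 = 1.039 m.
V = (1/n) R^(2/3) √S = (1/0.013) × 1.039^(2/3) × √0.011 = 8.276 m/s. Hydraulic depth D_h = A/T = 8.675/3.89 = 2.23 m.
Froude number Fr = V/√(g·D_h) = 8.276/√(9.81×2.23) = 1.77, which is greater than 1, so the flow is supercritical.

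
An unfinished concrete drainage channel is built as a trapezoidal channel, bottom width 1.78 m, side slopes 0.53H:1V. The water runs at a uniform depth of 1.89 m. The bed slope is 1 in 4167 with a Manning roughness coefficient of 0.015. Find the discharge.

With bottom width b = 1.78 m and side slope z = 0.53: A = (b + zy)y = (1.78 + 0.53×1.89)×1.89 = 5.257 m²; P = b + 2y√(1+z²) = 1.78 + 2×1.89×1.132 = 6.058 m.
Hydraulic radius R = A/P = 5.257/6.058 = 0.8678 m.
Manning's equation: Q = (1/n) A R^(2/3) S^(1/2) = (1/0.015) × 5.257 × 0.8678^(2/3) × 0.00024^(1/2) = 4.94 m³/s.

Q = 4.94 m³/s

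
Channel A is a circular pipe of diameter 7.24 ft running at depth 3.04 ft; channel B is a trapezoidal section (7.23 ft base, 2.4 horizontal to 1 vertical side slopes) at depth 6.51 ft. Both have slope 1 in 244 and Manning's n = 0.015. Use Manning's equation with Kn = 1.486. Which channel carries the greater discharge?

Channel A: For a circular section of diameter D = 7.24 ft at depth y = 3.04 ft, the central angle is θ = 2 arccos(1 − 2y/D) = 2.82 rad. Then A = (D²/8)(θ − sin θ) = 16.4 ft² and P = Dθ/2 = 10.21 ft. Hydraulic radius R = A/P = 16.4/10.21 = 1.607 ft. Q_A = (1.486/0.015)·16.4·1.607^(2/3)·√0.004098 = 142.7 ft³/s.
Channel B: With bottom width b = 7.23 ft and side slope z = 2.4: A = (b + zy)y = (7.23 + 2.4×6.51)×6.51 = 148.8 ft²; P = b + 2y√(1+z²) = 7.23 + 2×6.51×2.6 = 41.08 ft. Hydraulic radius R = A/P = 148.8/41.08 = 3.622 ft. Q_B = (1.486/0.015)·148.8·3.622^(2/3)·√0.004098 = 2225 ft³/s.
Q_A = 142.7 ft³/s vs Q_B = 2225 ft³/s, so channel B carries more.

channel B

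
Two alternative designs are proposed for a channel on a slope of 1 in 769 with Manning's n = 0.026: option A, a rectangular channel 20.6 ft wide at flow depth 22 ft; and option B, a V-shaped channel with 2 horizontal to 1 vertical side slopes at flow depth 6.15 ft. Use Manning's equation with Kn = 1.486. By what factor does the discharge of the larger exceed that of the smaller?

11.2

Channel A: Flow area A = b·y = 20.6 × 22 = 453.2 ft². Wetted perimeter P = b + 2y = 20.6 + 2×22 = 64.6 ft. Hydraulic radius R = A/P = 453.2/64.6 = 7.015 ft. Q_A = (1.486/0.026)·453.2·7.015^(2/3)·√0.0013 = 3423 ft³/s.
Channel B: For a triangular section with side slope z = 2: A = zy² = 2×6.15² = 75.65 ft²; P = 2y√(1+z²) = 2×6.15×2.236 = 27.5 ft. Hydraulic radius R = A/P = 75.65/27.5 = 2.75 ft. Q_B = (1.486/0.026)·75.65·2.75^(2/3)·√0.0013 = 306 ft³/s.
The larger discharge is 3423 ft³/s and the smaller is 306 ft³/s; the ratio is 11.2.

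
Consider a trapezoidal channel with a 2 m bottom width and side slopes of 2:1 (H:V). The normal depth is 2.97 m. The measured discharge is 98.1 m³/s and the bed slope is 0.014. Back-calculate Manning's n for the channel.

With bottom width b = 2 m and side slope z = 2: A = (b + zy)y = (2 + 2×2.97)×2.97 = 23.58 m²; P = b + 2y√(1+z²) = 2 + 2×2.97×2.236 = 15.28 m.
Hydraulic radius R = A/P = 23.58/15.28 = 1.543 m.
Rearranging Manning's equation: n = (1/Q) A R^(2/3) S^(1/2) = (1/98.1) × 23.58 × 1.543^(2/3) × √0.014 = 0.038.

n = 0.038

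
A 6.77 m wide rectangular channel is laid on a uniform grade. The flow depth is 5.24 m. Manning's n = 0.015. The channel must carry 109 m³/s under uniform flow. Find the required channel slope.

S = 0.000812

Flow area A = b·y = 6.77 × 5.24 = 35.47 m². Wetted perimeter P = b + 2y = 6.77 + 2×5.24 = 17.25 m.
Hydraulic radius R = A/P = 35.47/17.25 = 2.057 m.
From Manning's equation, S = [nQ / (1 A R^(2/3))]² = [0.015 × 109 / (1 × 35.47 × 2.057^(2/3))]² = 0.000812.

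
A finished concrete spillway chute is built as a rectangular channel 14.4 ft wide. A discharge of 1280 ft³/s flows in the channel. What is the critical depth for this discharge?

y_c = 6.26 ft

For a rectangular channel, critical depth y_c = (q²/g)^(1/3) where q = Q/b = 1280/14.4 = 88.89 ft²/s.
So y_c = (88.89²/32.2)^(1/3) = 6.26 ft.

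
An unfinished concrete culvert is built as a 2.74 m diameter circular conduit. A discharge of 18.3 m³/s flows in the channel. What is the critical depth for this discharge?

y_c = 1.92 m

At critical depth, Q² T / (g A³) = 1, i.e. A³/T = Q²/g = 18.3²/9.81 = 34.14.
Trying y = 2.12 m: A³/T = 51.16 — over.
Trying y = 1.92 m: A³/T = 34.26 — ≈ 34.14.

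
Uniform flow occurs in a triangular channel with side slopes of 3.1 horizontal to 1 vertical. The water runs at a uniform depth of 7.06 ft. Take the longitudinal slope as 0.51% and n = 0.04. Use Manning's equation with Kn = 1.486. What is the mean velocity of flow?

V = 5.95 ft/s

For a triangular section with side slope z = 3.1: A = zy² = 3.1×7.06² = 154.5 ft²; P = 2y√(1+z²) = 2×7.06×3.257 = 45.99 ft.
Hydraulic radius R = A/P = 154.5/45.99 = 3.36 ft.
From Manning's equation, V = (1.486/n) R^(2/3) S^(1/2) = (1.486/0.04) × 3.36^(2/3) × 0.0051^(1/2) = 5.95 ft/s.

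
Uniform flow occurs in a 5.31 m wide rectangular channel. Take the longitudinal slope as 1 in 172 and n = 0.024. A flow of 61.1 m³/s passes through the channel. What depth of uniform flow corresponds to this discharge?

y_n = 2.91 m

Manning's equation rearranged: A R^(2/3) = nQ / (1·√S) = 0.024 × 61.1 / (√0.005814) = 19.23.
Trying y = 2 m: A R^(2/3) = 11.59 — short.
Trying y = 2.91 m: A R^(2/3) = 19.23 — ≈ 19.23.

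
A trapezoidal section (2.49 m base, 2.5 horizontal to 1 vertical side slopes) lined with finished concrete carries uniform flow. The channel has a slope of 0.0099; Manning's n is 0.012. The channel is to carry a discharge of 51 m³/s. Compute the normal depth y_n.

Manning's equation rearranged: A R^(2/3) = nQ / (1·√S) = 0.012 × 51 / (√0.0099) = 6.151.
At y = 1.1 m: A R^(2/3) = 4.479 — low.
At y = 1.42 m: A R^(2/3) = 7.673 — high.
At y = 1.28 m: A R^(2/3) = 6.151 — matches.

y_n = 1.28 m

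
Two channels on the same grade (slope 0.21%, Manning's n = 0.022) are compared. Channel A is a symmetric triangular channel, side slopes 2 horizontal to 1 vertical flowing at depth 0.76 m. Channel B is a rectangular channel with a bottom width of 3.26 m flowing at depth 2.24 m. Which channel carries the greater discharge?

Channel A: For a triangular section with side slope z = 2: A = zy² = 2×0.76² = 1.155 m²; P = 2y√(1+z²) = 2×0.76×2.236 = 3.399 m. Hydraulic radius R = A/P = 1.155/3.399 = 0.3399 m. Q_A = (1/0.022)·1.155·0.3399^(2/3)·√0.0021 = 1.172 m³/s.
Channel B: Flow area A = b·y = 3.26 × 2.24 = 7.302 m². Wetted perimeter P = b + 2y = 3.26 + 2×2.24 = 7.74 m. Hydraulic radius R = A/P = 7.302/7.74 = 0.9435 m. Q_B = (1/0.022)·7.302·0.9435^(2/3)·√0.0021 = 14.63 m³/s.
Q_A = 1.172 m³/s vs Q_B = 14.63 m³/s, so channel B carries more.

channel B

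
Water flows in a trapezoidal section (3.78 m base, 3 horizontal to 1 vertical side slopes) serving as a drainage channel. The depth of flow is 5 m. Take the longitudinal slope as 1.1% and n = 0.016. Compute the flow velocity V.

With bottom width b = 3.78 m and side slope z = 3: A = (b + zy)y = (3.78 + 3×5)×5 = 93.9 m²; P = b + 2y√(1+z²) = 3.78 + 2×5×3.162 = 35.4 m.
Hydraulic radius R = A/P = 93.9/35.4 = 2.652 m.
From Manning's equation, V = (1/n) R^(2/3) S^(1/2) = (1/0.016) × 2.652^(2/3) × 0.011^(1/2) = 12.6 m/s.

V = 12.6 m/s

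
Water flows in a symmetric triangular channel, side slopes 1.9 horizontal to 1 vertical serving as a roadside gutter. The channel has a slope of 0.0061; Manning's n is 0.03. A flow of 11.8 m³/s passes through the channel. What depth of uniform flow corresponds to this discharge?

Manning's equation rearranged: A R^(2/3) = nQ / (1·√S) = 0.03 × 11.8 / (√0.0061) = 4.533.
Try y = 1.49 m: A R^(2/3) = 3.195 — short.
Try y = 1.92 m: A R^(2/3) = 6.283 — over.
Try y = 1.7 m: A R^(2/3) = 4.542 — matches.

y_n = 1.7 m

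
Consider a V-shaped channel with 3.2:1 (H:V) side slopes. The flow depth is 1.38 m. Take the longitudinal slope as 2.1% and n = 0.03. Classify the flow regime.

For a triangular section with side slope z = 3.2: A = zy² = 3.2×1.38² = 6.094 m²; P = 2y√(1+z²) = 2×1.38×3.353 = 9.253 m.
Hydraulic radius R = A/P = 6.094/9.253 = 0.6586 m.
V = (1/n) R^(2/3) √S = (1/0.03) × 0.6586^(2/3) × √0.021 = 3.657 m/s. Hydraulic depth D_h = A/T = 6.094/8.832 = 0.69 m.
Froude number Fr = V/√(g·D_h) = 3.657/√(9.81×0.69) = 1.41, which is greater than 1, so the flow is supercritical.

supercritical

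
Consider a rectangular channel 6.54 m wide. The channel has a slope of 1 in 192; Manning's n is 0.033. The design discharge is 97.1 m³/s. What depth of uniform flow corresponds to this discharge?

Manning's equation rearranged: A R^(2/3) = nQ / (1·√S) = 0.033 × 97.1 / (√0.005208) = 44.4.
At y = 5.16 m: A R^(2/3) = 53.6 — too large.
At y = 3.15 m: A R^(2/3) = 28.23 — too small.
At y = 4.45 m: A R^(2/3) = 44.41 — ≈ 44.4.

y_n = 4.45 m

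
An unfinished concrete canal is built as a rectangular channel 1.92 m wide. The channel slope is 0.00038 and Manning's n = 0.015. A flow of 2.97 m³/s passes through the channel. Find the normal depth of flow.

y_n = 1.66 m

Manning's equation rearranged: A R^(2/3) = nQ / (1·√S) = 0.015 × 2.97 / (√0.00038) = 2.285.
At y = 1.19 m: A R^(2/3) = 1.499 — too small.
At y = 1.82 m: A R^(2/3) = 2.564 — too large.
At y = 1.66 m: A R^(2/3) = 2.288 — matches.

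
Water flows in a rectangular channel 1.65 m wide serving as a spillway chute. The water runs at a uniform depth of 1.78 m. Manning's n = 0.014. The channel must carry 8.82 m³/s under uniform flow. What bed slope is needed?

Flow area A = b·y = 1.65 × 1.78 = 2.937 m². Wetted perimeter P = b + 2y = 1.65 + 2×1.78 = 5.21 m.
Hydraulic radius R = A/P = 2.937/5.21 = 0.5637 m.
From Manning's equation, S = [nQ / (1 A R^(2/3))]² = [0.014 × 8.82 / (1 × 2.937 × 0.5637^(2/3))]² = 0.0038.

S = 0.0038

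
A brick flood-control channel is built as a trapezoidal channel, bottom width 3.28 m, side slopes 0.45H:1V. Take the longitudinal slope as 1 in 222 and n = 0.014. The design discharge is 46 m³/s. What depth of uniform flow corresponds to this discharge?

y_n = 2.1 m

Manning's equation rearranged: A R^(2/3) = nQ / (1·√S) = 0.014 × 46 / (√0.004505) = 9.595.
At y = 2.4 m: A R^(2/3) = 11.98 — high.
At y = 1.7 m: A R^(2/3) = 6.79 — low.
At y = 2.1 m: A R^(2/3) = 9.598 — ≈ 9.595.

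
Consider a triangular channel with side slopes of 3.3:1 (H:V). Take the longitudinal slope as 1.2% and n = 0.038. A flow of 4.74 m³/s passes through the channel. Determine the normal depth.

Manning's equation rearranged: A R^(2/3) = nQ / (1·√S) = 0.038 × 4.74 / (√0.012) = 1.644.
Trying y = 1.11 m: A R^(2/3) = 2.667 — over.
Trying y = 0.706 m: A R^(2/3) = 0.7979 — short.
Trying y = 0.926 m: A R^(2/3) = 1.645 — close enough.

y_n = 0.926 m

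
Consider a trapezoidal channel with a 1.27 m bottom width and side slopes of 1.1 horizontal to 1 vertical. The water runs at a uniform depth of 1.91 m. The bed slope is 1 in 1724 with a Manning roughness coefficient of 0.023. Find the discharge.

Q = 6.41 m³/s

With bottom width b = 1.27 m and side slope z = 1.1: A = (b + zy)y = (1.27 + 1.1×1.91)×1.91 = 6.439 m²; P = b + 2y√(1+z²) = 1.27 + 2×1.91×1.487 = 6.949 m.
Hydraulic radius R = A/P = 6.439/6.949 = 0.9266 m.
Manning's equation: Q = (1/n) A R^(2/3) S^(1/2) = (1/0.023) × 6.439 × 0.9266^(2/3) × 0.00058^(1/2) = 6.41 m³/s.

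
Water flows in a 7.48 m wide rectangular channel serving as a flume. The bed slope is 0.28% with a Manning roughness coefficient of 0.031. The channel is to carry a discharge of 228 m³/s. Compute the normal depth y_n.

Manning's equation rearranged: A R^(2/3) = nQ / (1·√S) = 0.031 × 228 / (√0.0028) = 133.6.
Try y = 10.7 m: A R^(2/3) = 157.9 — high.
Try y = 9.29 m: A R^(2/3) = 133.6 — matches.

y_n = 9.29 m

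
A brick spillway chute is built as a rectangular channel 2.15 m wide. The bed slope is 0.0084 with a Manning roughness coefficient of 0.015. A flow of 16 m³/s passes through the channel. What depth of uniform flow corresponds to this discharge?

Manning's equation rearranged: A R^(2/3) = nQ / (1·√S) = 0.015 × 16 / (√0.0084) = 2.619.
Trying y = 1.18 m: A R^(2/3) = 1.729 — low.
Trying y = 1.63 m: A R^(2/3) = 2.624 — ≈ 2.619.

y_n = 1.63 m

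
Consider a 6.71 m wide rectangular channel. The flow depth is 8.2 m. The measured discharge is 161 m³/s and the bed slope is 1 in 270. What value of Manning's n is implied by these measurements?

n = 0.0371

Flow area A = b·y = 6.71 × 8.2 = 55.02 m². Wetted perimeter P = b + 2y = 6.71 + 2×8.2 = 23.11 m.
Hydraulic radius R = A/P = 55.02/23.11 = 2.381 m.
Rearranging Manning's equation: n = (1/Q) A R^(2/3) S^(1/2) = (1/161) × 55.02 × 2.381^(2/3) × √0.003704 = 0.0371.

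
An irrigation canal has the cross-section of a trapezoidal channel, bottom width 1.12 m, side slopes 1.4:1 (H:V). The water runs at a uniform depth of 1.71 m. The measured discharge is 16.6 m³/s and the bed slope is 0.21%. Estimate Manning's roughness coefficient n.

n = 0.015

With bottom width b = 1.12 m and side slope z = 1.4: A = (b + zy)y = (1.12 + 1.4×1.71)×1.71 = 6.009 m²; P = b + 2y√(1+z²) = 1.12 + 2×1.71×1.72 = 7.004 m.
Hydraulic radius R = A/P = 6.009/7.004 = 0.8579 m.
Rearranging Manning's equation: n = (1/Q) A R^(2/3) S^(1/2) = (1/16.6) × 6.009 × 0.8579^(2/3) × √0.0021 = 0.015.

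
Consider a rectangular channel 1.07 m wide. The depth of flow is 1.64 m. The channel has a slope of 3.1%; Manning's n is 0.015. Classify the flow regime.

supercritical

Flow area A = b·y = 1.07 × 1.64 = 1.755 m². Wetted perimeter P = b + 2y = 1.07 + 2×1.64 = 4.35 m.
Hydraulic radius R = A/P = 1.755/4.35 = 0.4034 m.
V = (1/n) R^(2/3) √S = (1/0.015) × 0.4034^(2/3) × √0.031 = 6.408 m/s. Hydraulic depth D_h = A/T = 1.755/1.07 = 1.64 m.
Froude number Fr = V/√(g·D_h) = 6.408/√(9.81×1.64) = 1.6, which is greater than 1, so the flow is supercritical.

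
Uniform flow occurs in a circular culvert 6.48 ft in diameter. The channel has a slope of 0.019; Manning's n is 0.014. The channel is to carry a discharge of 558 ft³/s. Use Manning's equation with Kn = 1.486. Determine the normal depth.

y_n = 4.54 ft

Manning's equation rearranged: A R^(2/3) = nQ / (1.486·√S) = 0.014 × 558 / (1.486 × √0.019) = 38.14.
At y = 4.93 ft: A R^(2/3) = 42.17 — too large.
At y = 4.54 ft: A R^(2/3) = 38.13 — ≈ 38.14.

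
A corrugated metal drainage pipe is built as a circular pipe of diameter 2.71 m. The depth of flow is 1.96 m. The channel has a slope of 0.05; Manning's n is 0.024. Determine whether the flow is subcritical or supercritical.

supercritical

For a circular section of diameter D = 2.71 m at depth y = 1.96 m, the central angle is θ = 2 arccos(1 − 2y/D) = 4.067 rad. Then A = (D²/8)(θ − sin θ) = 4.467 m² and P = Dθ/2 = 5.511 m.
Hydraulic radius R = A/P = 4.467/5.511 = 0.8106 m.
V = (1/n) R^(2/3) √S = (1/0.024) × 0.8106^(2/3) × √0.05 = 8.1 m/s. Hydraulic depth D_h = A/T = 4.467/2.425 = 1.842 m.
Froude number Fr = V/√(g·D_h) = 8.1/√(9.81×1.842) = 1.91, which is greater than 1, so the flow is supercritical.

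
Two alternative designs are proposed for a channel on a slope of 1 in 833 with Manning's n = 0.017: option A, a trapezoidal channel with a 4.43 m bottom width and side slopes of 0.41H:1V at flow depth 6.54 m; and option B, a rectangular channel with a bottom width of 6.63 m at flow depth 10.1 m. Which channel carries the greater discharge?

channel B

Channel A: With bottom width b = 4.43 m and side slope z = 0.41: A = (b + zy)y = (4.43 + 0.41×6.54)×6.54 = 46.51 m²; P = b + 2y√(1+z²) = 4.43 + 2×6.54×1.081 = 18.57 m. Hydraulic radius R = A/P = 46.51/18.57 = 2.505 m. Q_A = (1/0.017)·46.51·2.505^(2/3)·√0.0012 = 174.8 m³/s.
Channel B: Flow area A = b·y = 6.63 × 10.1 = 66.96 m². Wetted perimeter P = b + 2y = 6.63 + 2×10.1 = 26.83 m. Hydraulic radius R = A/P = 66.96/26.83 = 2.496 m. Q_B = (1/0.017)·66.96·2.496^(2/3)·√0.0012 = 251.1 m³/s.
Q_A = 174.8 m³/s vs Q_B = 251.1 m³/s, so channel B carries more.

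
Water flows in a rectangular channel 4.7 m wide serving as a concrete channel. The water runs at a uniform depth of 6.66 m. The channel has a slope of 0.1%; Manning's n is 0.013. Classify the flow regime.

Flow area A = b·y = 4.7 × 6.66 = 31.3 m². Wetted perimeter P = b + 2y = 4.7 + 2×6.66 = 18.02 m.
Hydraulic radius R = A/P = 31.3/18.02 = 1.737 m.
V = (1/n) R^(2/3) √S = (1/0.013) × 1.737^(2/3) × √0.001 = 3.515 m/s. Hydraulic depth D_h = A/T = 31.3/4.7 = 6.66 m.
Froude number Fr = V/√(g·D_h) = 3.515/√(9.81×6.66) = 0.435, which is less than 1, so the flow is subcritical.

subcritical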